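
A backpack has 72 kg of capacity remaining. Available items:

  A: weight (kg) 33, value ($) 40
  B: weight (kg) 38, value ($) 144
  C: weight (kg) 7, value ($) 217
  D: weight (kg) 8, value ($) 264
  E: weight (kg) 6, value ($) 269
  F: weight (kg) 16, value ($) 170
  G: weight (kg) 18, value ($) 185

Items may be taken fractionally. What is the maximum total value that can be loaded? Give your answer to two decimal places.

Greedy by value/weight ratio, highest first.
Ratios (sorted): E 44.83, D 33.00, C 31.00, F 10.62, G 10.28, B 3.79, A 1.21
take E (6 @ 269); take D (8 @ 264); take C (7 @ 217); take F (16 @ 170); take G (18 @ 185); take 17/38 of B → 64.42. Capacity used 72/72.
Total value = 1169.42

1169.42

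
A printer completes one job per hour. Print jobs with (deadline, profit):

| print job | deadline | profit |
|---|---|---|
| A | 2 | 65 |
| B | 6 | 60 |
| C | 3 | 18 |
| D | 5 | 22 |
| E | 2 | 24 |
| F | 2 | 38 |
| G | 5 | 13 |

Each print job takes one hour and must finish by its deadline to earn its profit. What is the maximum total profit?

216

Sort by profit descending; place each in the latest free slot ≤ its deadline.
Profit order: A=65 B=60 F=38 E=24 D=22 C=18 G=13
Assign: A→slot 2, B→slot 6, F→slot 1, E skipped, D→slot 5, C→slot 3, G→slot 4.
Slots: [1:F] [2:A] [3:C] [4:G] [5:D] [6:B]
Profit = 38 + 65 + 18 + 13 + 22 + 60 = 216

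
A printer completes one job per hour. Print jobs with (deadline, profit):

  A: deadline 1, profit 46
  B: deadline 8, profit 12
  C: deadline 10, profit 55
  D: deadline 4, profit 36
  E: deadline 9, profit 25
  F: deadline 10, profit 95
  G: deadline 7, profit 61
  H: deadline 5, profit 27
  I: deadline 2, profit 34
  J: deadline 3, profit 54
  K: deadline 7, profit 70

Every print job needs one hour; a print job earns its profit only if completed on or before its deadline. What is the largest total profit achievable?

503

By profit: F(d10,95), K(d7,70), G(d7,61), C(d10,55), J(d3,54), A(d1,46), D(d4,36), I(d2,34), H(d5,27), E(d9,25), B(d8,12)
F→slot 10; K→slot 7; G→slot 6; C→slot 9; J→slot 3; A→slot 1; D→slot 4; I→slot 2; H→slot 5; E→slot 8; B skipped.
Profit = 46 + 34 + 54 + 36 + 27 + 61 + 70 + 25 + 55 + 95 = 503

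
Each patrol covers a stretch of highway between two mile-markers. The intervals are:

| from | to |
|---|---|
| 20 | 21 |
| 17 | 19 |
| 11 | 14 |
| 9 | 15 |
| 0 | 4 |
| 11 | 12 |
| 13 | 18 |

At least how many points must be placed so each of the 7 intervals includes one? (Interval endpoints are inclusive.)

4

Process intervals by earliest right end; each time one isn't hit yet, stab at its right endpoint.
By right end: [0,4]  [11,12]  [11,14]  [9,15]  [13,18]  [17,19]  [20,21]
[0,4] uncovered → point at 4; [11,12] uncovered → point at 12; [13,18] uncovered → point at 18; [20,21] uncovered → point at 21.
Points: 4, 12, 18, 21 (4 total).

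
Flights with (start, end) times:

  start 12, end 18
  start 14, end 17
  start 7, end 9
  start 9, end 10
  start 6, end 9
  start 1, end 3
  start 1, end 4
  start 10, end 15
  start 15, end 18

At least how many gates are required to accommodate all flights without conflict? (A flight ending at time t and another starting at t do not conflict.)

The answer is the maximum number of intervals overlapping at any instant.
Events (time:±→running): 1:+→1 1:+→2 3:-→1 4:-→0 6:+→1 7:+→2 9:-→1 9:-→0 9:+→1 10:-→0 10:+→1 12:+→2 14:+→3 … peak 3.

3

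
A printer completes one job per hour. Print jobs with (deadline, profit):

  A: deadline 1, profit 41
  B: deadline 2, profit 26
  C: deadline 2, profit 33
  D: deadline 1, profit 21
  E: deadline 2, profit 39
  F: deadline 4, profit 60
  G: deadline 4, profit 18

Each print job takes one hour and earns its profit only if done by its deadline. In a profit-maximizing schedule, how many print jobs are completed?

Take jobs in profit order; each goes to the latest open slot no later than its deadline.
By profit: F(d4,60), A(d1,41), E(d2,39), C(d2,33), B(d2,26), D(d1,21), G(d4,18)
F→slot 4; A→slot 1; E→slot 2; C skipped; B skipped; D skipped; G→slot 3.
4 of 7 scheduled.

4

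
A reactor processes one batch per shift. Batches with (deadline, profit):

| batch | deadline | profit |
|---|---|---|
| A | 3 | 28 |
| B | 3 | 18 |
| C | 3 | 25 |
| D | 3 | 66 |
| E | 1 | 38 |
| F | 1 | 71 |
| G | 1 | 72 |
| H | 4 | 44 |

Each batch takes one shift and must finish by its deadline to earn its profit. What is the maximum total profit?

210

By profit: G(d1,72), F(d1,71), D(d3,66), H(d4,44), E(d1,38), A(d3,28), C(d3,25), B(d3,18)
G→slot 1; F skipped; D→slot 3; H→slot 4; E skipped; A→slot 2; C skipped; B skipped.
Profit = 72 + 28 + 66 + 44 = 210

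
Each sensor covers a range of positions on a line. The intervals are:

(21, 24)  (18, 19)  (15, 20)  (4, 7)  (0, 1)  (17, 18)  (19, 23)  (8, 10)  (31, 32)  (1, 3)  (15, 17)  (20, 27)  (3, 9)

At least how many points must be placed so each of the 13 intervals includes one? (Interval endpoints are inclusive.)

Sort by right endpoint; whenever an interval is uncovered, place a point at its right end.
Sorted: [0,1] [1,3] [4,7] [3,9] [8,10] [15,17] [17,18] [18,19] [15,20] [19,23] [21,24] [20,27] [31,32]
{[0,1],[1,3]} hit by 1; {[4,7],[3,9]} hit by 7; {[8,10]} hit by 10; {[15,17],[17,18]} hit by 17; {[18,19],[15,20],[19,23]} hit by 19; {[21,24],[20,27]} hit by 24; {[31,32]} hit by 32.
Points: 1, 7, 10, 17, 19, 24, 32 (7 total).

7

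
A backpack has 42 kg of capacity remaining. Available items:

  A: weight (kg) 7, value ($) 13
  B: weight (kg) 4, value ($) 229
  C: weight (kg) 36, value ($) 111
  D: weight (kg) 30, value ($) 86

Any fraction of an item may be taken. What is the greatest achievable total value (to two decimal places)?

Greedy by value/weight ratio, highest first.
Ratios (sorted): B 57.25, C 3.08, D 2.87, A 1.86
take B (4 @ 229); take C (36 @ 111); take 2/30 of D → 5.73. Capacity used 42/42.
Total value = 345.73

345.73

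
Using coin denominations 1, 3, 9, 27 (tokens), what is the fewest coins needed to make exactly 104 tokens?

8

Greedy: take as many of the largest coin as possible, then repeat with the remainder.
104 − 3×27→23 − 2×9→5 − 1×3→2 − 2×1→0
Total coins = 3 + 2 + 1 + 2 = 8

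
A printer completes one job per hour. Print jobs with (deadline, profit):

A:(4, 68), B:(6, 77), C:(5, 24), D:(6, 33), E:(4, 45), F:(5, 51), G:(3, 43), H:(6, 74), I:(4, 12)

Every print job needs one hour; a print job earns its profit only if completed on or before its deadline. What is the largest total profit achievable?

Take jobs in profit order; each goes to the latest open slot no later than its deadline.
By profit: B(d6,77), H(d6,74), A(d4,68), F(d5,51), E(d4,45), G(d3,43), D(d6,33), C(d5,24), I(d4,12)
B→slot 6; H→slot 5; A→slot 4; F→slot 3; E→slot 2; G→slot 1; D skipped; C skipped; I skipped.
Profit = 43 + 45 + 51 + 68 + 74 + 77 = 358

358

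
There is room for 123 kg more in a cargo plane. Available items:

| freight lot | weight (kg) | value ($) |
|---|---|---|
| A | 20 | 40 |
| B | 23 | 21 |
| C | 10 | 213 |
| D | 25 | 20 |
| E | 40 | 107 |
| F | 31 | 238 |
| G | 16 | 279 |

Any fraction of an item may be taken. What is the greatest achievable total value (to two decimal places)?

882.48

Order: C (213/10=21.30) > G (279/16=17.44) > F (238/31=7.68) > E (107/40=2.67) > A (40/20=2.00) > B (21/23=0.91) > D (20/25=0.80)
Fill: take C (10 @ 213) → take G (16 @ 279) → take F (31 @ 238) → take E (40 @ 107) → take A (20 @ 40) → take 6/23 of B → 5.48; 123/123 used.
Total value = 882.48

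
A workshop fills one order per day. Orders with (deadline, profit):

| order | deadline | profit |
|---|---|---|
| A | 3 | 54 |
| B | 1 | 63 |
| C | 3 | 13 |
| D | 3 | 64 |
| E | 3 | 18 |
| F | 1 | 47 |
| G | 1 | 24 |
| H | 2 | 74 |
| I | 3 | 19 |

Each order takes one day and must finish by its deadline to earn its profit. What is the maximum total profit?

201

Sort by profit descending; place each in the latest free slot ≤ its deadline.
By profit: H(d2,74), D(d3,64), B(d1,63), A(d3,54), F(d1,47), G(d1,24), I(d3,19), E(d3,18), C(d3,13)
H→slot 2; D→slot 3; B→slot 1; A skipped; F skipped; G skipped; I skipped; E skipped; C skipped.
Profit = 63 + 74 + 64 = 201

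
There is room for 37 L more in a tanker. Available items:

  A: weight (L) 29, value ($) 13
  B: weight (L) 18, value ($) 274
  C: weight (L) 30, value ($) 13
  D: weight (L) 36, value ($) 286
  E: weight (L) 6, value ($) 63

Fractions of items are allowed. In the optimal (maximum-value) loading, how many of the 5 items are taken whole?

2

Greedy by value/weight ratio, highest first.
Order: B (274/18=15.22) > E (63/6=10.50) > D (286/36=7.94) > A (13/29=0.45) > C (13/30=0.43)
Fill: take B (18 @ 274) → take E (6 @ 63) → take 13/36 of D → 103.28; 37/37 used.
2 item(s) taken whole; one partial (take 13/36 of D).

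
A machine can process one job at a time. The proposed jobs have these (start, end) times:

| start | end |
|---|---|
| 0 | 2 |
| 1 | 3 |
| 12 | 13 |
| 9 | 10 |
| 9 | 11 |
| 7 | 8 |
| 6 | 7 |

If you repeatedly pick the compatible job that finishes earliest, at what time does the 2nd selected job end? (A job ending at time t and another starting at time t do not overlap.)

7

Sort by end time and greedily take each interval whose start is ≥ the last chosen end.
Sorted by end: (0,2)  (1,3)  (6,7)  (7,8)  (9,10)  (9,11)  (12,13)
take (0,2); take (6,7); take (7,8); take (9,10); take (12,13).
Selected: (0,2) (6,7) (7,8) (9,10) (12,13)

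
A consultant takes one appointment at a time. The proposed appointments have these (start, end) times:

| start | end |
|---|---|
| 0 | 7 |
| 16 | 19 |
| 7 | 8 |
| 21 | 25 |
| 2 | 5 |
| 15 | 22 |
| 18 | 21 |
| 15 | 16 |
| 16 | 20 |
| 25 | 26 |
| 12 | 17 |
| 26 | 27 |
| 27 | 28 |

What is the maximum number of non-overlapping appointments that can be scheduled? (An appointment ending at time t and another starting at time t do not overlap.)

By end time: (2,5), (0,7), (7,8), (15,16), (12,17), (16,19), (16,20), (18,21), (15,22), (21,25), (25,26), (26,27), (27,28).
Pick (2,5); next start ≥ 5 → (7,8); next start ≥ 8 → (15,16); next start ≥ 16 → (16,19); next start ≥ 19 → (21,25); next start ≥ 25 → (25,26); next start ≥ 26 → (26,27); next start ≥ 27 → (27,28).
Selected 8 appointments.

8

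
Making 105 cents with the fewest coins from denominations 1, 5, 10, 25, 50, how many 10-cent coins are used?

Use the largest denomination that fits, subtract, and repeat.
105 = 2×50 + 1×5
Count of 10: 0

0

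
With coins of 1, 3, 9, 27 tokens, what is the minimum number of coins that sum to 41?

Use the largest denomination that fits, subtract, and repeat.
41 − 1×27→14 − 1×9→5 − 1×3→2 − 2×1→0
Total coins = 1 + 1 + 1 + 2 = 5

5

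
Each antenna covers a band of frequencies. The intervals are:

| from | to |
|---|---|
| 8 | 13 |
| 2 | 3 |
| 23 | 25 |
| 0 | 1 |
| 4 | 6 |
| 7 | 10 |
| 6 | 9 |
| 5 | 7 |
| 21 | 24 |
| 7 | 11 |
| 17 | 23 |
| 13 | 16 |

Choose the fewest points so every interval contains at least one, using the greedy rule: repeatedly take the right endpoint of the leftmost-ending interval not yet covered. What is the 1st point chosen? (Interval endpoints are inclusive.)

Sorted: [0,1] [2,3] [4,6] [5,7] [6,9] [7,10] [7,11] [8,13] [13,16] [17,23] [21,24] [23,25]
{[0,1]} hit by 1; {[2,3]} hit by 3; {[4,6],[5,7],[6,9]} hit by 6; {[7,10],[7,11],[8,13]} hit by 10; {[13,16]} hit by 16; {[17,23],[21,24],[23,25]} hit by 23.
Points: 1, 3, 6, 10, 16, 23 (6 total).

1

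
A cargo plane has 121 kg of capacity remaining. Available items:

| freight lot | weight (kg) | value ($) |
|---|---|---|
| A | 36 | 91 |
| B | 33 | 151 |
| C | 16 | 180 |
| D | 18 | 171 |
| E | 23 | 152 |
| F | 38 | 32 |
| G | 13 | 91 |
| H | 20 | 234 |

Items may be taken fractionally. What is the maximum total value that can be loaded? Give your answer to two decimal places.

969.85

Sort by value per unit weight and fill in that order.
Ratios (sorted): H 11.70, C 11.25, D 9.50, G 7.00, E 6.61, B 4.58, A 2.53, F 0.84
take H (20 @ 234); take C (16 @ 180); take D (18 @ 171); take G (13 @ 91); take E (23 @ 152); take 31/33 of B → 141.85. Capacity used 121/121.
Total value = 969.85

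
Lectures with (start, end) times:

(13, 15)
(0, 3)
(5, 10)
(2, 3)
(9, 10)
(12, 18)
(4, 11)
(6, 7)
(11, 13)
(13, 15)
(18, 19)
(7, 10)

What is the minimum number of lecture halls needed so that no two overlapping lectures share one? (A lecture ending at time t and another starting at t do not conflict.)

4

The answer is the maximum number of intervals overlapping at any instant.
Events (time:±→running): 0:+→1 2:+→2 3:-→1 3:-→0 4:+→1 5:+→2 6:+→3 7:-→2 7:+→3 9:+→4 … peak 4.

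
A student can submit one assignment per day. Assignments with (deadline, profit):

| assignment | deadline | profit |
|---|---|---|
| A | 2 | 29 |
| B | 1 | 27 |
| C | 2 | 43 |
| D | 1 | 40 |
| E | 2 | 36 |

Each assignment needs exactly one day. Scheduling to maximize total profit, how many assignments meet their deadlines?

Profit order: C=43 D=40 E=36 A=29 B=27
Assign: C→slot 2, D→slot 1, E skipped, A skipped, B skipped.
Slots: [1:D] [2:C]
2 of 5 scheduled.

2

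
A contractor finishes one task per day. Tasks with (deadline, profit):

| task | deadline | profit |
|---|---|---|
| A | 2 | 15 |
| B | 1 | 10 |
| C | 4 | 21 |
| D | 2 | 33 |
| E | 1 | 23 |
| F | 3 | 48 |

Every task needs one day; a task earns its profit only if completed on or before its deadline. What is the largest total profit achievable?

By profit: F(d3,48), D(d2,33), E(d1,23), C(d4,21), A(d2,15), B(d1,10)
F→slot 3; D→slot 2; E→slot 1; C→slot 4; A skipped; B skipped.
Profit = 23 + 33 + 48 + 21 = 125

125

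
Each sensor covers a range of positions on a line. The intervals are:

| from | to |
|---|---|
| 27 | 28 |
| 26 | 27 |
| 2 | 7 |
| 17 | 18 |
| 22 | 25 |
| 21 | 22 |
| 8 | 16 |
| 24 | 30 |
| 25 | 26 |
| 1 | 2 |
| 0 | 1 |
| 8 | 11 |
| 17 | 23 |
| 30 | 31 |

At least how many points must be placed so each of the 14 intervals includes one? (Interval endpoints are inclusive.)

Sort by right endpoint; whenever an interval is uncovered, place a point at its right end.
Sorted: [0,1] [1,2] [2,7] [8,11] [8,16] [17,18] [21,22] [17,23] [22,25] [25,26] [26,27] [27,28] [24,30] [30,31]
{[0,1],[1,2]} hit by 1; {[2,7]} hit by 7; {[8,11],[8,16]} hit by 11; {[17,18]} hit by 18; {[21,22],[17,23],[22,25]} hit by 22; {[25,26],[26,27]} hit by 26; {[27,28],[24,30]} hit by 28; {[30,31]} hit by 31.
Points: 1, 7, 11, 18, 22, 26, 28, 31 (8 total).

8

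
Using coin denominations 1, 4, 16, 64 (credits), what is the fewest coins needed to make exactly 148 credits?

4

Use the largest denomination that fits, subtract, and repeat.
148 = 2×64 + 1×16 + 1×4
Total coins = 2 + 1 + 1 = 4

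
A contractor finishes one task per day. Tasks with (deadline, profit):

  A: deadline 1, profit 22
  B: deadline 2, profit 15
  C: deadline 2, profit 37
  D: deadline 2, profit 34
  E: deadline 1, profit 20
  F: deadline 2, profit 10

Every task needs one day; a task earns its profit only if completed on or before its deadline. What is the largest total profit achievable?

Take jobs in profit order; each goes to the latest open slot no later than its deadline.
By profit: C(d2,37), D(d2,34), A(d1,22), E(d1,20), B(d2,15), F(d2,10)
C→slot 2; D→slot 1; A skipped; E skipped; B skipped; F skipped.
Profit = 34 + 37 = 71

71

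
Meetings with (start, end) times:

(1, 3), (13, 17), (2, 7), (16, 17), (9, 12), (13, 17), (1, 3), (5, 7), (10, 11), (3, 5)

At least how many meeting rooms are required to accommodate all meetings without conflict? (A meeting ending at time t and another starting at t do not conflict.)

3

The answer is the maximum number of intervals overlapping at any instant.
starts: [1, 1, 2, 3, 5, 9, 10, 13, 13, 16]
ends:   [3, 3, 5, 7, 7, 11, 12, 17, 17, 17]
s1→1 s1→2 s2→3  — peak 3.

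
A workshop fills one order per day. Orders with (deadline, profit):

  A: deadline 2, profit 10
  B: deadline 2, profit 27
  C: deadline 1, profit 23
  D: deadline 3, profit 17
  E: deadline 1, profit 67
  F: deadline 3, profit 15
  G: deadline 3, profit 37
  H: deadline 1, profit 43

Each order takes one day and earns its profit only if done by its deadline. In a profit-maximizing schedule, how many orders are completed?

3

Take jobs in profit order; each goes to the latest open slot no later than its deadline.
Profit order: E=67 H=43 G=37 B=27 C=23 D=17 F=15 A=10
Assign: E→slot 1, H skipped, G→slot 3, B→slot 2, C skipped, D skipped, F skipped, A skipped.
Slots: [1:E] [2:B] [3:G]
3 of 8 scheduled.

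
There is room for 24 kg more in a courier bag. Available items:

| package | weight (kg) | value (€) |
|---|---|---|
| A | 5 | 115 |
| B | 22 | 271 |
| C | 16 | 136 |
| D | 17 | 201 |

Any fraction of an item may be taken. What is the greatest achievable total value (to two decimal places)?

349.05

Sort by value per unit weight and fill in that order.
Ratios (sorted): A 23.00, B 12.32, D 11.82, C 8.50
take A (5 @ 115); take 19/22 of B → 234.05. Capacity used 24/24.
Total value = 349.05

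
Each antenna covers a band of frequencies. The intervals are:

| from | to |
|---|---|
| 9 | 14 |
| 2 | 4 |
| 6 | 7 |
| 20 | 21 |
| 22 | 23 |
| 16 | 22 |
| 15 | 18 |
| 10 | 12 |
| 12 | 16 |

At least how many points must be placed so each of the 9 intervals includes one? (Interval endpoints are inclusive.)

Process intervals by earliest right end; each time one isn't hit yet, stab at its right endpoint.
By right end: [2,4]  [6,7]  [10,12]  [9,14]  [12,16]  [15,18]  [20,21]  [16,22]  [22,23]
[2,4] uncovered → point at 4; [6,7] uncovered → point at 7; [10,12] uncovered → point at 12; [15,18] uncovered → point at 18; [20,21] uncovered → point at 21; [22,23] uncovered → point at 23.
Points: 4, 7, 12, 18, 21, 23 (6 total).

6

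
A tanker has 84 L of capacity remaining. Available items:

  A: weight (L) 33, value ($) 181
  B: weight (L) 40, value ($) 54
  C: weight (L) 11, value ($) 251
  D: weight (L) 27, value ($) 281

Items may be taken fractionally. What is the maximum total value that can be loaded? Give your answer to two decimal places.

Order: C (251/11=22.82) > D (281/27=10.41) > A (181/33=5.48) > B (54/40=1.35)
Fill: take C (11 @ 251) → take D (27 @ 281) → take A (33 @ 181) → take 13/40 of B → 17.55; 84/84 used.
Total value = 730.55

730.55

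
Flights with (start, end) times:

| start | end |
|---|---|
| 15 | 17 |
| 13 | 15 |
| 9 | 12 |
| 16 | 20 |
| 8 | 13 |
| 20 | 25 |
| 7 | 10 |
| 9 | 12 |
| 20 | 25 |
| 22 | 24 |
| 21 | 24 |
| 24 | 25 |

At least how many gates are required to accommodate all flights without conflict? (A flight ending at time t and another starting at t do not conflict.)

The answer is the maximum number of intervals overlapping at any instant.
starts: [7, 8, 9, 9, 13, 15, 16, 20, 20, 21, 22, 24]
ends:   [10, 12, 12, 13, 15, 17, 20, 24, 24, 25, 25, 25]
s7→1 s8→2 s9→3 s9→4  — peak 4.

4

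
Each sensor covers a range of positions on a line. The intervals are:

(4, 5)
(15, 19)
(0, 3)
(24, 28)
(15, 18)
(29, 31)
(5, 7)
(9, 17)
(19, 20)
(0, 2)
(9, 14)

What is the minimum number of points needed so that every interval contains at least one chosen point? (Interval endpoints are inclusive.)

Sorted: [0,2] [0,3] [4,5] [5,7] [9,14] [9,17] [15,18] [15,19] [19,20] [24,28] [29,31]
{[0,2],[0,3]} hit by 2; {[4,5],[5,7]} hit by 5; {[9,14],[9,17]} hit by 14; {[15,18],[15,19]} hit by 18; {[19,20]} hit by 20; {[24,28]} hit by 28; {[29,31]} hit by 31.
Points: 2, 5, 14, 18, 20, 28, 31 (7 total).

7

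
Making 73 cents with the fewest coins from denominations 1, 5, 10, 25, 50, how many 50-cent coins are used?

73 − 1×50→23 − 2×10→3 − 3×1→0
Count of 50: 1

1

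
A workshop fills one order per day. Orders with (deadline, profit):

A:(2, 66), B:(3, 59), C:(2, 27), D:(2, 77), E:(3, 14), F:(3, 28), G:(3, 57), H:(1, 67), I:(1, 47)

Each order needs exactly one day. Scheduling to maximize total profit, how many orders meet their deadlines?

3

By profit: D(d2,77), H(d1,67), A(d2,66), B(d3,59), G(d3,57), I(d1,47), F(d3,28), C(d2,27), E(d3,14)
D→slot 2; H→slot 1; A skipped; B→slot 3; G skipped; I skipped; F skipped; C skipped; E skipped.
3 of 9 scheduled.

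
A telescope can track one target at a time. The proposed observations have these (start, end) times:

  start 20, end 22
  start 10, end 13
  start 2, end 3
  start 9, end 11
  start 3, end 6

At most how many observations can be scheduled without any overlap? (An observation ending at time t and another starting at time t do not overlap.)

Sort by end time and greedily take each interval whose start is ≥ the last chosen end.
Sorted by end: (2,3)  (3,6)  (9,11)  (10,13)  (20,22)
take (2,3); take (3,6); take (9,11); skip (10,13); take (20,22).
Selected 4 observations.

4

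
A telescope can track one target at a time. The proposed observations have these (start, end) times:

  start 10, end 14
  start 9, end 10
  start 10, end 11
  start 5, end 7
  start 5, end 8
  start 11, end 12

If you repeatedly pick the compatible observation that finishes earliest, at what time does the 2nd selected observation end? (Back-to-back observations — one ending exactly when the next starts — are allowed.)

Order by finish time; keep every interval that doesn't clash with the previous kept one.
Sorted by end: (5,7)  (5,8)  (9,10)  (10,11)  (11,12)  (10,14)
take (5,7); take (9,10); take (10,11); take (11,12); skip (10,14).
Selected: (5,7) (9,10) (10,11) (11,12)

10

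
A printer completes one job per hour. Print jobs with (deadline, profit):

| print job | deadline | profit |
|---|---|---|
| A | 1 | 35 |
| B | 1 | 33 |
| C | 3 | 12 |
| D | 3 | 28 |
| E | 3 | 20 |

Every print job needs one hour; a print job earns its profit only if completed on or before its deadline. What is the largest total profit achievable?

Sort by profit descending; place each in the latest free slot ≤ its deadline.
By profit: A(d1,35), B(d1,33), D(d3,28), E(d3,20), C(d3,12)
A→slot 1; B skipped; D→slot 3; E→slot 2; C skipped.
Profit = 35 + 20 + 28 = 83

83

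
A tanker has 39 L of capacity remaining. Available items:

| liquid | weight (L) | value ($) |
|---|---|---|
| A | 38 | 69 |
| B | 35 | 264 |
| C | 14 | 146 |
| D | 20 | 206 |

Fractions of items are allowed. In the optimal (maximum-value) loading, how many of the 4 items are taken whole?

2

Greedy by value/weight ratio, highest first.
Order: C (146/14=10.43) > D (206/20=10.30) > B (264/35=7.54) > A (69/38=1.82)
Fill: take C (14 @ 146) → take D (20 @ 206) → take 5/35 of B → 37.71; 39/39 used.
2 item(s) taken whole; one partial (take 5/35 of B).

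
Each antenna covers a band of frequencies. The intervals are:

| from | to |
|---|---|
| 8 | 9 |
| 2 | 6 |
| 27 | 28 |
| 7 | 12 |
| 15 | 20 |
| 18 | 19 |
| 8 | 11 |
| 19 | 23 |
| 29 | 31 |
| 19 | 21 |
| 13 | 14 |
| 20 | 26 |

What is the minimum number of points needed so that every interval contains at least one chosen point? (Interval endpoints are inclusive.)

7

Process intervals by earliest right end; each time one isn't hit yet, stab at its right endpoint.
By right end: [2,6]  [8,9]  [8,11]  [7,12]  [13,14]  [18,19]  [15,20]  [19,21]  [19,23]  [20,26]  [27,28]  [29,31]
[2,6] uncovered → point at 6; [8,9] uncovered → point at 9; [13,14] uncovered → point at 14; [18,19] uncovered → point at 19; [20,26] uncovered → point at 26; [27,28] uncovered → point at 28; [29,31] uncovered → point at 31.
Points: 6, 9, 14, 19, 26, 28, 31 (7 total).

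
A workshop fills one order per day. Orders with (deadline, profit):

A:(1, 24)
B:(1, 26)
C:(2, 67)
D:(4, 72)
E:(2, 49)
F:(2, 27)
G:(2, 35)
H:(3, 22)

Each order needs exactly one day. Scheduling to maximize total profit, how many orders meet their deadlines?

4

Profit order: D=72 C=67 E=49 G=35 F=27 B=26 A=24 H=22
Assign: D→slot 4, C→slot 2, E→slot 1, G skipped, F skipped, B skipped, A skipped, H→slot 3.
Slots: [1:E] [2:C] [3:H] [4:D]
4 of 8 scheduled.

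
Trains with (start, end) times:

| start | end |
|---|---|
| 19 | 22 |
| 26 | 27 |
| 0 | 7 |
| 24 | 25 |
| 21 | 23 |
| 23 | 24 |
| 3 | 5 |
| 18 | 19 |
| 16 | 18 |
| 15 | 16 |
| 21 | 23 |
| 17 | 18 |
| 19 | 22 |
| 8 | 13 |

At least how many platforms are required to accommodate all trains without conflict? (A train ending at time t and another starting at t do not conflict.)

4

The answer is the maximum number of intervals overlapping at any instant.
Events (time:±→running): 0:+→1 3:+→2 5:-→1 7:-→0 8:+→1 13:-→0 15:+→1 16:-→0 16:+→1 17:+→2 18:-→1 18:-→0 18:+→1 19:-→0 19:+→1 19:+→2 21:+→3 21:+→4 … peak 4.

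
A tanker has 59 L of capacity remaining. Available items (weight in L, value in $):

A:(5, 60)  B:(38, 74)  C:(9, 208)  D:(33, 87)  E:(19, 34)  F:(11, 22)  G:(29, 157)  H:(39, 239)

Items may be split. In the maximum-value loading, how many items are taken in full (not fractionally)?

3

Greedy by value/weight ratio, highest first.
Ratios (sorted): C 23.11, A 12.00, H 6.13, G 5.41, D 2.64, F 2.00, B 1.95, E 1.79
take C (9 @ 208); take A (5 @ 60); take H (39 @ 239); take 6/29 of G → 32.48. Capacity used 59/59.
3 item(s) taken whole; one partial (take 6/29 of G).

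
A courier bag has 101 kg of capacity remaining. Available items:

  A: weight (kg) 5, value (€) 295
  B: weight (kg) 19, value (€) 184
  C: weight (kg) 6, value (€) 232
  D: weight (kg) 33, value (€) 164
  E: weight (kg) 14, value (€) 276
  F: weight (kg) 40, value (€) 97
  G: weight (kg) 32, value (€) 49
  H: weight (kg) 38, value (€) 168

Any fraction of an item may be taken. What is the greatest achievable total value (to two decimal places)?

Sort by value per unit weight and fill in that order.
Ratios (sorted): A 59.00, C 38.67, E 19.71, B 9.68, D 4.97, H 4.42, F 2.42, G 1.53
take A (5 @ 295); take C (6 @ 232); take E (14 @ 276); take B (19 @ 184); take D (33 @ 164); take 24/38 of H → 106.11. Capacity used 101/101.
Total value = 1257.11

1257.11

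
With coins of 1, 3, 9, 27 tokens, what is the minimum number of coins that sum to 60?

Greedy: take as many of the largest coin as possible, then repeat with the remainder.
60 = 2×27 + 2×3
Total coins = 2 + 2 = 4

4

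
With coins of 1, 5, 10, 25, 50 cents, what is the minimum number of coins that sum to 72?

5

Greedy: take as many of the largest coin as possible, then repeat with the remainder.
72 − 1×50→22 − 2×10→2 − 2×1→0
Total coins = 1 + 2 + 2 = 5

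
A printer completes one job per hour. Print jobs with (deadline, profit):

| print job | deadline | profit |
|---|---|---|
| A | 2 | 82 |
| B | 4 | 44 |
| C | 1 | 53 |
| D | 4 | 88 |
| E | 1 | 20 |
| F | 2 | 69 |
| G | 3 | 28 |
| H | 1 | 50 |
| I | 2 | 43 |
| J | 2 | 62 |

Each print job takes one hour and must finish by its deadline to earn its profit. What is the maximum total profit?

283

Take jobs in profit order; each goes to the latest open slot no later than its deadline.
Profit order: D=88 A=82 F=69 J=62 C=53 H=50 B=44 I=43 G=28 E=20
Assign: D→slot 4, A→slot 2, F→slot 1, J skipped, C skipped, H skipped, B→slot 3, I skipped, G skipped, E skipped.
Slots: [1:F] [2:A] [3:B] [4:D]
Profit = 69 + 82 + 44 + 88 = 283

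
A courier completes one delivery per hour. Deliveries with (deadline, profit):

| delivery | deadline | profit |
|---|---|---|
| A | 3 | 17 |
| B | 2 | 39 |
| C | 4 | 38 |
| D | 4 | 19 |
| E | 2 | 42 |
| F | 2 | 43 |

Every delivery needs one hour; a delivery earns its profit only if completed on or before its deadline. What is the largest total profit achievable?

142

Sort by profit descending; place each in the latest free slot ≤ its deadline.
By profit: F(d2,43), E(d2,42), B(d2,39), C(d4,38), D(d4,19), A(d3,17)
F→slot 2; E→slot 1; B skipped; C→slot 4; D→slot 3; A skipped.
Profit = 42 + 43 + 19 + 38 = 142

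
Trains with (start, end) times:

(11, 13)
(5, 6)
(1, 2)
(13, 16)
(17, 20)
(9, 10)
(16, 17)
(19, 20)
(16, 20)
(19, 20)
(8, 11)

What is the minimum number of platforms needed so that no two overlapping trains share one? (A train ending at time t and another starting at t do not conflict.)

4

Events (time:±→running): 1:+→1 2:-→0 5:+→1 6:-→0 8:+→1 9:+→2 10:-→1 11:-→0 11:+→1 13:-→0 13:+→1 16:-→0 16:+→1 16:+→2 17:-→1 17:+→2 19:+→3 19:+→4 … peak 4.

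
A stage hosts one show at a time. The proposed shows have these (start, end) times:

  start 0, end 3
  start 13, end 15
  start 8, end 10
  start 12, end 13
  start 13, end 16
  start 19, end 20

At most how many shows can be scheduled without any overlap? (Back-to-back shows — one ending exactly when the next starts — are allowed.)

5

By end time: (0,3), (8,10), (12,13), (13,15), (13,16), (19,20).
Pick (0,3); next start ≥ 3 → (8,10); next start ≥ 10 → (12,13); next start ≥ 13 → (13,15); next start ≥ 15 → (19,20).
Selected 5 shows.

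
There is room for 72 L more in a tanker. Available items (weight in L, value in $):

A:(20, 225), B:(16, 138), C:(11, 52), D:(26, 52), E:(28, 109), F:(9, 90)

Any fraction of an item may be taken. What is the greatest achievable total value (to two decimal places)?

567.29

Greedy by value/weight ratio, highest first.
Ratios (sorted): A 11.25, F 10.00, B 8.62, C 4.73, E 3.89, D 2.00
take A (20 @ 225); take F (9 @ 90); take B (16 @ 138); take C (11 @ 52); take 16/28 of E → 62.29. Capacity used 72/72.
Total value = 567.29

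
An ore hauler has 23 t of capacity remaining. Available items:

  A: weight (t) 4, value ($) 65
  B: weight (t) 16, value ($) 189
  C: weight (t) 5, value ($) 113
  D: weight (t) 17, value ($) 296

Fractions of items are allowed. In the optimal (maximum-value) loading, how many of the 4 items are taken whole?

2

Sort by value per unit weight and fill in that order.
Ratios (sorted): C 22.60, D 17.41, A 16.25, B 11.81
take C (5 @ 113); take D (17 @ 296); take 1/4 of A → 16.25. Capacity used 23/23.
2 item(s) taken whole; one partial (take 1/4 of A).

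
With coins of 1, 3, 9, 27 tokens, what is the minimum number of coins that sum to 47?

47 − 1×27→20 − 2×9→2 − 2×1→0
Total coins = 1 + 2 + 2 = 5

5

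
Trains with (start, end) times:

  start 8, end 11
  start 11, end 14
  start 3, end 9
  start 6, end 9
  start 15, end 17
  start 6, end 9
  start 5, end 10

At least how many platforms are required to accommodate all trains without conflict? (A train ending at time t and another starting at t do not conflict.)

5

The answer is the maximum number of intervals overlapping at any instant.
Events (time:±→running): 3:+→1 5:+→2 6:+→3 6:+→4 8:+→5 … peak 5.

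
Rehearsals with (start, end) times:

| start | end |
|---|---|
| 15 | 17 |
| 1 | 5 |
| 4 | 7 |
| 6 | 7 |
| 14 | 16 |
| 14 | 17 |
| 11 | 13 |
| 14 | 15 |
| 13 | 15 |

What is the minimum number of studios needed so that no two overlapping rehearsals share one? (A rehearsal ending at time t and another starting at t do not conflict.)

Count concurrent intervals with a sweep; the peak is the room count.
Events (time:±→running): 1:+→1 4:+→2 5:-→1 6:+→2 7:-→1 7:-→0 11:+→1 13:-→0 13:+→1 14:+→2 14:+→3 14:+→4 … peak 4.

4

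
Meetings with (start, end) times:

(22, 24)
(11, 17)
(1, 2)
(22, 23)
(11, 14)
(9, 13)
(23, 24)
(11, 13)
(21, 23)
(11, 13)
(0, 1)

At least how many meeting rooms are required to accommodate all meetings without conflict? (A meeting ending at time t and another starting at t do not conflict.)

Count concurrent intervals with a sweep; the peak is the room count.
Events (time:±→running): 0:+→1 1:-→0 1:+→1 2:-→0 9:+→1 11:+→2 11:+→3 11:+→4 11:+→5 … peak 5.

5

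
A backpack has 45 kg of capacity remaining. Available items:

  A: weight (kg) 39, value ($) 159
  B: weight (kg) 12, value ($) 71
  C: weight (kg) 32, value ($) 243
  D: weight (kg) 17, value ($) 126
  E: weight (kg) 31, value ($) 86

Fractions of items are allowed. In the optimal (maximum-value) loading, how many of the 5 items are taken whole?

Sort by value per unit weight and fill in that order.
Order: C (243/32=7.59) > D (126/17=7.41) > B (71/12=5.92) > A (159/39=4.08) > E (86/31=2.77)
Fill: take C (32 @ 243) → take 13/17 of D → 96.35; 45/45 used.
1 item(s) taken whole; one partial (take 13/17 of D).

1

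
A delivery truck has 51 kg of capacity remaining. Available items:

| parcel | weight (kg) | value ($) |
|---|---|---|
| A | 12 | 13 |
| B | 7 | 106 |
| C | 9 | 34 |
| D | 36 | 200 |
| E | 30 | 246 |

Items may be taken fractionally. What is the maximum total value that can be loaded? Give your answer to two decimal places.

Ratios (sorted): B 15.14, E 8.20, D 5.56, C 3.78, A 1.08
take B (7 @ 106); take E (30 @ 246); take 14/36 of D → 77.78. Capacity used 51/51.
Total value = 429.78

429.78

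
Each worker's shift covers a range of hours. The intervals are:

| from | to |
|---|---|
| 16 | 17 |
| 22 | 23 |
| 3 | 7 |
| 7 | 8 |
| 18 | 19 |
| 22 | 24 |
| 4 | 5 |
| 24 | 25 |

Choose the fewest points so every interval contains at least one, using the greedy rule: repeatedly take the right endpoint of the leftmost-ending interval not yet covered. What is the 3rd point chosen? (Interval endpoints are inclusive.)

17

Process intervals by earliest right end; each time one isn't hit yet, stab at its right endpoint.
Sorted: [4,5] [3,7] [7,8] [16,17] [18,19] [22,23] [22,24] [24,25]
{[4,5],[3,7]} hit by 5; {[7,8]} hit by 8; {[16,17]} hit by 17; {[18,19]} hit by 19; {[22,23],[22,24]} hit by 23; {[24,25]} hit by 25.
Points: 5, 8, 17, 19, 23, 25 (6 total).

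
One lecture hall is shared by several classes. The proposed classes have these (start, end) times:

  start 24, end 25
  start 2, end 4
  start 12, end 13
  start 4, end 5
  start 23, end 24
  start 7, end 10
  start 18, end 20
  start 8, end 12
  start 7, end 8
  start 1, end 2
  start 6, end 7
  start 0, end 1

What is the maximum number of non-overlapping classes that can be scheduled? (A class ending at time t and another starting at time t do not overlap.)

Sort by end time and greedily take each interval whose start is ≥ the last chosen end.
By end time: (0,1), (1,2), (2,4), (4,5), (6,7), (7,8), (7,10), (8,12), (12,13), (18,20), (23,24), (24,25).
Pick (0,1); next start ≥ 1 → (1,2); next start ≥ 2 → (2,4); next start ≥ 4 → (4,5); next start ≥ 5 → (6,7); next start ≥ 7 → (7,8); next start ≥ 8 → (8,12); next start ≥ 12 → (12,13); next start ≥ 13 → (18,20); next start ≥ 20 → (23,24); next start ≥ 24 → (24,25).
Selected 11 classes.

11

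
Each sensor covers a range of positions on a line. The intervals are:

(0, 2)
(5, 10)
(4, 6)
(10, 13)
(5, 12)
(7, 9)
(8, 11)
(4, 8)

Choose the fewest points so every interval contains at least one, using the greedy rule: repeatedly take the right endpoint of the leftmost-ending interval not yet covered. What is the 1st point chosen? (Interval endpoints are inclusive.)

2

Process intervals by earliest right end; each time one isn't hit yet, stab at its right endpoint.
By right end: [0,2]  [4,6]  [4,8]  [7,9]  [5,10]  [8,11]  [5,12]  [10,13]
[0,2] uncovered → point at 2; [4,6] uncovered → point at 6; [7,9] uncovered → point at 9; [10,13] uncovered → point at 13.
Points: 2, 6, 9, 13 (4 total).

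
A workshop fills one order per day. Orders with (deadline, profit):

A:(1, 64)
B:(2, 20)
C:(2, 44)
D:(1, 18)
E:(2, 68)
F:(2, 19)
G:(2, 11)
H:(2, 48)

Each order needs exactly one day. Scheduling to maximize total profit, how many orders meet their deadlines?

By profit: E(d2,68), A(d1,64), H(d2,48), C(d2,44), B(d2,20), F(d2,19), D(d1,18), G(d2,11)
E→slot 2; A→slot 1; H skipped; C skipped; B skipped; F skipped; D skipped; G skipped.
2 of 8 scheduled.

2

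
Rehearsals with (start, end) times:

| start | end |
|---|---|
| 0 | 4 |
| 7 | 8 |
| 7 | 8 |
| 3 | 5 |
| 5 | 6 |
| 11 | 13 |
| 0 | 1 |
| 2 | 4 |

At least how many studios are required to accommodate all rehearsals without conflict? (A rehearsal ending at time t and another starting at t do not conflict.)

Events (time:±→running): 0:+→1 0:+→2 1:-→1 2:+→2 3:+→3 … peak 3.

3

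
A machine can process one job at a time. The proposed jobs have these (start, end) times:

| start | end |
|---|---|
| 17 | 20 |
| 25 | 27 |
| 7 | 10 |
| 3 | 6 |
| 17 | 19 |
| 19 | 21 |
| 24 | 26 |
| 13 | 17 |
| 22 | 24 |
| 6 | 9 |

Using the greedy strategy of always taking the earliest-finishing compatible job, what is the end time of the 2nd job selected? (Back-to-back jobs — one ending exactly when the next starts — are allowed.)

Greedy by earliest finish: after sorting by end time, pick each interval compatible with the last pick.
Sorted by end: (3,6)  (6,9)  (7,10)  (13,17)  (17,19)  (17,20)  (19,21)  (22,24)  (24,26)  (25,27)
take (3,6); take (6,9); skip (7,10); take (13,17); take (17,19); skip (17,20); take (19,21); take (22,24); take (24,26); skip (25,27).
Selected: (3,6) (6,9) (13,17) (17,19) (19,21) (22,24) (24,26)

9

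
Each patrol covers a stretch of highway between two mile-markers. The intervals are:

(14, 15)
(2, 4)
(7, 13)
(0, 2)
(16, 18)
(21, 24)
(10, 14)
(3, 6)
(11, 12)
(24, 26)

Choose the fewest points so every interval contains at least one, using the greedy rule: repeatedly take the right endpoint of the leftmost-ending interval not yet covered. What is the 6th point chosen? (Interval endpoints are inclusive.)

By right end: [0,2]  [2,4]  [3,6]  [11,12]  [7,13]  [10,14]  [14,15]  [16,18]  [21,24]  [24,26]
[0,2] uncovered → point at 2; [3,6] uncovered → point at 6; [11,12] uncovered → point at 12; [14,15] uncovered → point at 15; [16,18] uncovered → point at 18; [21,24] uncovered → point at 24.
Points: 2, 6, 12, 15, 18, 24 (6 total).

24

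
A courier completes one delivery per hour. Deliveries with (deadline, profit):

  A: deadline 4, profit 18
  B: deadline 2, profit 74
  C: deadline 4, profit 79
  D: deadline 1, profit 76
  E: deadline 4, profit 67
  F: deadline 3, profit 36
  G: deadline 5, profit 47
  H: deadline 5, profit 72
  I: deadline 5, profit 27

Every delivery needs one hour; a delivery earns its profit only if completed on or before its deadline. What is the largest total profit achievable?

Sort by profit descending; place each in the latest free slot ≤ its deadline.
Profit order: C=79 D=76 B=74 H=72 E=67 G=47 F=36 I=27 A=18
Assign: C→slot 4, D→slot 1, B→slot 2, H→slot 5, E→slot 3, G skipped, F skipped, I skipped, A skipped.
Slots: [1:D] [2:B] [3:E] [4:C] [5:H]
Profit = 76 + 74 + 67 + 79 + 72 = 368

368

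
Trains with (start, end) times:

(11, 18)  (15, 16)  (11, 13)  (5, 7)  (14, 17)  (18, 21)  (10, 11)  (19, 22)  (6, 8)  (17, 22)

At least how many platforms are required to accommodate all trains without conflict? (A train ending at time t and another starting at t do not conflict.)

The answer is the maximum number of intervals overlapping at any instant.
Events (time:±→running): 5:+→1 6:+→2 7:-→1 8:-→0 10:+→1 11:-→0 11:+→1 11:+→2 13:-→1 14:+→2 15:+→3 … peak 3.

3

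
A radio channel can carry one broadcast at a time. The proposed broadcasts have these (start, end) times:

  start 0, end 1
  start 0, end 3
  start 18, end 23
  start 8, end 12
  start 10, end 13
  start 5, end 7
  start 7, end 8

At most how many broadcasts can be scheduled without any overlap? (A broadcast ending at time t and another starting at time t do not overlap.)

5

Greedy by earliest finish: after sorting by end time, pick each interval compatible with the last pick.
Sorted by end: (0,1)  (0,3)  (5,7)  (7,8)  (8,12)  (10,13)  (18,23)
take (0,1); take (5,7); take (7,8); take (8,12); skip (10,13); take (18,23).
Selected 5 broadcasts.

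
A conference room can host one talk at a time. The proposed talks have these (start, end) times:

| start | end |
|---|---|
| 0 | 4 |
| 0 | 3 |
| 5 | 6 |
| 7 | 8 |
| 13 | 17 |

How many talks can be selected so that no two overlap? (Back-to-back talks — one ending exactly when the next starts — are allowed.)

4

Sort by end time and greedily take each interval whose start is ≥ the last chosen end.
Sorted by end: (0,3)  (0,4)  (5,6)  (7,8)  (13,17)
take (0,3); take (5,6); take (7,8); take (13,17).
Selected 4 talks.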